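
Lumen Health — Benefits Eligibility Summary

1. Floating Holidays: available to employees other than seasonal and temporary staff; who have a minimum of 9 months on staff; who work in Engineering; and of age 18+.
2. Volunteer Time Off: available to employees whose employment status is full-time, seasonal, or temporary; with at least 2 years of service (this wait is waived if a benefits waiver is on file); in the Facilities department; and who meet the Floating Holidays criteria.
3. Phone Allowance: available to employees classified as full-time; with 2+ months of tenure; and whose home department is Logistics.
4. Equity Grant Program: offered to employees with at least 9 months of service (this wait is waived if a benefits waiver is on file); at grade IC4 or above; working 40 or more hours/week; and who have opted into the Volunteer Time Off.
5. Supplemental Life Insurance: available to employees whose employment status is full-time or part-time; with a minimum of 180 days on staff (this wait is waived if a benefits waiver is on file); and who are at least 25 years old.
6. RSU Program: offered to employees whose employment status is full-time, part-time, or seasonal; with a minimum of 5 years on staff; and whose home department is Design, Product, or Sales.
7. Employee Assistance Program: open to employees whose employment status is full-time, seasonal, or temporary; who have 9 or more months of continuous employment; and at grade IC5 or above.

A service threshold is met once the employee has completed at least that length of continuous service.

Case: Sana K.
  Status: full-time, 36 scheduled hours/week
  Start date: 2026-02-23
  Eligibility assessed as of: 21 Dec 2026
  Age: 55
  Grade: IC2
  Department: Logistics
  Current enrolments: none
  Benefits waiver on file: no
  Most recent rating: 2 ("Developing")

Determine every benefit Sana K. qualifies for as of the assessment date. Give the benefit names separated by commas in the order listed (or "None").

Service from 2026-02-23 to 21 Dec 2026: 301 days.
Floating Holidays — status full-time ✓ (not excluded); service 301 days ≥ 9 months (≈270 days) ✓; dept Logistics ✗ → not eligible.
Volunteer Time Off — status full-time ✓; no waiver, service 301 days < 2 years (≈730 days) ✗ → not eligible.
Phone Allowance — status full-time ✓; service 301 days ≥ 2 months (≈60 days) ✓; dept Logistics ✓ → eligible.
Equity Grant Program — no waiver, service 301 days ≥ 9 months (≈270 days) ✓; grade IC2 < IC4 ✗ → not eligible.
Supplemental Life Insurance — status full-time ✓; no waiver, service 301 days ≥ 180 days ✓; age 55 ≥ 25 ✓ → eligible.
RSU Program — status full-time ✓; service 301 days < 5 years (≈1825 days) ✗ → not eligible.
Employee Assistance Program — status full-time ✓; service 301 days ≥ 9 months (≈270 days) ✓; grade IC2 < IC5 ✗ → not eligible.

Phone Allowance, Supplemental Life Insurance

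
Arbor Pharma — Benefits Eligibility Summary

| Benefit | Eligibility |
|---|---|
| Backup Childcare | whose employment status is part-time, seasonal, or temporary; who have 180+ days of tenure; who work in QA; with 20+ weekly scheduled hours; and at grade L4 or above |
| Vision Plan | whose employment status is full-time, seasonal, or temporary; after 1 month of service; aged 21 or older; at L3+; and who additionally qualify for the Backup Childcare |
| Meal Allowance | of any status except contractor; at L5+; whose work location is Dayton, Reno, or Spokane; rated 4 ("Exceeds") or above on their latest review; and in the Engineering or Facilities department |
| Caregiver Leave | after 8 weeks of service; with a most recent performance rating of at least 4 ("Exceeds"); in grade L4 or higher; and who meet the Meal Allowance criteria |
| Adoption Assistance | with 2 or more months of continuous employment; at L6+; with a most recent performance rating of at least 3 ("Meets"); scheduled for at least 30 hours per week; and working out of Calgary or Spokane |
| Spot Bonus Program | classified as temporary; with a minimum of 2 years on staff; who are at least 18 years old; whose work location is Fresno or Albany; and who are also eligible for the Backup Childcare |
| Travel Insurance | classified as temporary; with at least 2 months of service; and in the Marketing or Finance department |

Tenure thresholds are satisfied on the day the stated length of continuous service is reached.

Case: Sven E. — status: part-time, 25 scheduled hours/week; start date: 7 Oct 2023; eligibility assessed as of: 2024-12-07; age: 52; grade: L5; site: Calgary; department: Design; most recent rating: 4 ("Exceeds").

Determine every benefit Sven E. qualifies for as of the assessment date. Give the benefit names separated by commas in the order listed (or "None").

Service from 7 Oct 2023 to 2024-12-07: 427 days.
Backup Childcare — status part-time ✓; service 427 days ≥ 180 days ✓; dept Design ✗ → not eligible.
Vision Plan — status part-time ✗ (requires full-time, seasonal, or temporary) → not eligible.
Meal Allowance — status part-time ✓ (not excluded); grade L5 ≥ L5 ✓; site Calgary ✗ (not Dayton, Reno, or Spokane) → not eligible.
Caregiver Leave — service 427 days ≥ 8 weeks (≈56 days) ✓; rating 4 ≥ 4 ✓; grade L5 ≥ L4 ✓; not eligible for Meal Allowance ✗ → not eligible.
Adoption Assistance — service 427 days ≥ 2 months (≈60 days) ✓; grade L5 < L6 ✗ → not eligible.
Spot Bonus Program — status part-time ✗ (requires temporary) → not eligible.
Travel Insurance — status part-time ✗ (requires temporary) → not eligible.

None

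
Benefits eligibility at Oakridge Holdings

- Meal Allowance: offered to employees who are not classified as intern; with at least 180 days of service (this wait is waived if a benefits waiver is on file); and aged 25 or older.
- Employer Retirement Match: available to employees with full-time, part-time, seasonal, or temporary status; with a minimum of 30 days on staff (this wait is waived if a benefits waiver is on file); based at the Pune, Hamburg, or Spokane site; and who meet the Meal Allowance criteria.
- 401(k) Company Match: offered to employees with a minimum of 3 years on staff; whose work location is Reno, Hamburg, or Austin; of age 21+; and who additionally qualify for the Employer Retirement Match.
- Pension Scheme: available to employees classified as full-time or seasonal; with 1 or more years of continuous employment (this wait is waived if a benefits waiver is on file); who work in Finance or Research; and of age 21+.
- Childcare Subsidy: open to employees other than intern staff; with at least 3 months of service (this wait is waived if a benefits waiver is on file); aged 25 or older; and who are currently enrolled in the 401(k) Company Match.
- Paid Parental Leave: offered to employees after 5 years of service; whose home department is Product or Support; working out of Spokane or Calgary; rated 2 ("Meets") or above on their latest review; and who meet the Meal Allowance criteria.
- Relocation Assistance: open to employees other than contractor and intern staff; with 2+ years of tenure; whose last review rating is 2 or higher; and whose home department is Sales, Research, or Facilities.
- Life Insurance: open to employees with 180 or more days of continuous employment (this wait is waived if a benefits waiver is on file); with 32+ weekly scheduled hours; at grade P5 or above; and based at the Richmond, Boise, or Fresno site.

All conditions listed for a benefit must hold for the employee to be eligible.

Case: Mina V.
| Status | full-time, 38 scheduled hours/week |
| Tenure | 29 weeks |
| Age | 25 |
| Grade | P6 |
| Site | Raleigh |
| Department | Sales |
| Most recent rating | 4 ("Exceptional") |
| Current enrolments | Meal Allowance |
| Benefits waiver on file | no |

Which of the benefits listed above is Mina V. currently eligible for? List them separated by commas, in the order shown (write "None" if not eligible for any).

Meal Allowance

Meal Allowance — status full-time ✓ (not excluded); no waiver, service 29 weeks ≥ 180 days ✓; age 25 ≥ 25 ✓ → eligible.
Employer Retirement Match — status full-time ✓; no waiver, service 29 weeks ≥ 30 days ✓; site Raleigh ✗ (not Pune, Hamburg, or Spokane) → not eligible.
401(k) Company Match — service 29 weeks < 3 years (≈1095 days) ✗ → not eligible.
Pension Scheme — status full-time ✓; no waiver, service 29 weeks < 1 year (≈365 days) ✗ → not eligible.
Childcare Subsidy — status full-time ✓ (not excluded); no waiver, service 29 weeks ≥ 3 months (≈90 days) ✓; age 25 ≥ 25 ✓; not enrolled in 401(k) Company Match ✗ → not eligible.
Paid Parental Leave — service 29 weeks < 5 years (≈1825 days) ✗ → not eligible.
Relocation Assistance — status full-time ✓ (not excluded); service 29 weeks < 2 years (≈730 days) ✗ → not eligible.
Life Insurance — no waiver, service 29 weeks ≥ 180 days ✓; 38 hrs/wk ≥ 32 ✓; grade P6 ≥ P5 ✓; site Raleigh ✗ (not Richmond, Boise, or Fresno) → not eligible.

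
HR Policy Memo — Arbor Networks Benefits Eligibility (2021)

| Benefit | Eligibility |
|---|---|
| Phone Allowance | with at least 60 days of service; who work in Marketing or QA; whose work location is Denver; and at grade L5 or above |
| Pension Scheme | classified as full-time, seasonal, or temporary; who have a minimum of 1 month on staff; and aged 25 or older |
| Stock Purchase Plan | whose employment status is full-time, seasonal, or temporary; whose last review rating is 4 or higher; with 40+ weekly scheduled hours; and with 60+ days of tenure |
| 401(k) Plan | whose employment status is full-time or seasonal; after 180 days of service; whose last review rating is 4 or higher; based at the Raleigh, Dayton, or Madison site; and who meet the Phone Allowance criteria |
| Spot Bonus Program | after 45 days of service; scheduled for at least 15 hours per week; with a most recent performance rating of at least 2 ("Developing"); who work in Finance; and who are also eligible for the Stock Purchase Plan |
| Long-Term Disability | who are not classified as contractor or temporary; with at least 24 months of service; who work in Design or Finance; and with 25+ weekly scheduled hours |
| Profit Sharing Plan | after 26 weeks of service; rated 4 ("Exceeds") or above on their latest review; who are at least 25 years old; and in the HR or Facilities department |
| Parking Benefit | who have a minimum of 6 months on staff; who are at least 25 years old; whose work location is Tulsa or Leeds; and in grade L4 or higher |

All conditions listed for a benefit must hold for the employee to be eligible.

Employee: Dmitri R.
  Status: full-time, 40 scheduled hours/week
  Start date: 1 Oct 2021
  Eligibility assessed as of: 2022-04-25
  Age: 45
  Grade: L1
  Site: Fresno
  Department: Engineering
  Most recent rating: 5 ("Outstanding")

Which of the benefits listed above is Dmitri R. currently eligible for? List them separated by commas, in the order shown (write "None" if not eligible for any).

Pension Scheme, Stock Purchase Plan

Service from 1 Oct 2021 to 2022-04-25: 206 days.
Phone Allowance — service 206 days ≥ 60 days ✓; dept Engineering ✗ → not eligible.
Pension Scheme — status full-time ✓; service 206 days ≥ 1 month (≈30 days) ✓; age 45 ≥ 25 ✓ → eligible.
Stock Purchase Plan — status full-time ✓; rating 5 ≥ 4 ✓; 40 hrs/wk ≥ 40 ✓; service 206 days ≥ 60 days ✓ → eligible.
401(k) Plan — status full-time ✓; service 206 days ≥ 180 days ✓; rating 5 ≥ 4 ✓; site Fresno ✗ (not Raleigh, Dayton, or Madison) → not eligible.
Spot Bonus Program — service 206 days ≥ 45 days ✓; 40 hrs/wk ≥ 15 ✓; rating 5 ≥ 2 ✓; dept Engineering ✗ → not eligible.
Long-Term Disability — status full-time ✓ (not excluded); service 206 days < 24 months (≈720 days) ✗ → not eligible.
Profit Sharing Plan — service 206 days ≥ 26 weeks (≈182 days) ✓; rating 5 ≥ 4 ✓; age 45 ≥ 25 ✓; dept Engineering ✗ → not eligible.
Parking Benefit — service 206 days ≥ 6 months (≈180 days) ✓; age 45 ≥ 25 ✓; site Fresno ✗ (not Tulsa or Leeds) → not eligible.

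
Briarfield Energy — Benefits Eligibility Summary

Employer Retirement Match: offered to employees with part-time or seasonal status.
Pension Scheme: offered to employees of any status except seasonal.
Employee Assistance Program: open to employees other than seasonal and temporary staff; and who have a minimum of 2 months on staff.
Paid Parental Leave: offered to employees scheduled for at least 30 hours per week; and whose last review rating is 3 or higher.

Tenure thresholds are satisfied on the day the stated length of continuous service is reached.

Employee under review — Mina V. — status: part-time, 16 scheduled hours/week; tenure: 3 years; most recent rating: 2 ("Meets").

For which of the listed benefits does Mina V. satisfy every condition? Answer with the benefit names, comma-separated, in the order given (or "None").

Employer Retirement Match — status part-time ✓ → eligible.
Pension Scheme — status part-time ✓ (not excluded) → eligible.
Employee Assistance Program — status part-time ✓ (not excluded); service 3 years ≥ 2 months (≈60 days) ✓ → eligible.
Paid Parental Leave — 16 hrs/wk < 30 ✗ → not eligible.

Employer Retirement Match, Pension Scheme, Employee Assistance Program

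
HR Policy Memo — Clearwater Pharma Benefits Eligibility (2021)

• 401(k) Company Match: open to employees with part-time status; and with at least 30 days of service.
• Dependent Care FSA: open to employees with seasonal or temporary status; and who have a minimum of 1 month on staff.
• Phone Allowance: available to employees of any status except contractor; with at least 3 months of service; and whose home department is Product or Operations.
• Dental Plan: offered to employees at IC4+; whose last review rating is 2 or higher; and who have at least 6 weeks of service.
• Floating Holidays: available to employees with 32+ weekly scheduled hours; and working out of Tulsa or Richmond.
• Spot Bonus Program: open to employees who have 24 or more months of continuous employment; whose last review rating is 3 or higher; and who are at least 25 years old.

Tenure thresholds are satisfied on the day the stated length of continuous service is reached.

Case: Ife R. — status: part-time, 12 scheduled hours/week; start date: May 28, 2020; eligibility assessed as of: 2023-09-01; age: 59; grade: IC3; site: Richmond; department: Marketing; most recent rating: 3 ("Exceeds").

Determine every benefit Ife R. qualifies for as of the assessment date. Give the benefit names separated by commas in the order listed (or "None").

401(k) Company Match, Spot Bonus Program

Service from May 28, 2020 to 2023-09-01: 1191 days.
401(k) Company Match — status part-time ✓; service 1191 days ≥ 30 days ✓ → eligible.
Dependent Care FSA — status part-time ✗ (requires seasonal or temporary) → not eligible.
Phone Allowance — status part-time ✓ (not excluded); service 1191 days ≥ 3 months (≈90 days) ✓; dept Marketing ✗ → not eligible.
Dental Plan — grade IC3 < IC4 ✗ → not eligible.
Floating Holidays — 12 hrs/wk < 32 ✗ → not eligible.
Spot Bonus Program — service 1191 days ≥ 24 months (≈720 days) ✓; rating 3 ≥ 3 ✓; age 59 ≥ 25 ✓ → eligible.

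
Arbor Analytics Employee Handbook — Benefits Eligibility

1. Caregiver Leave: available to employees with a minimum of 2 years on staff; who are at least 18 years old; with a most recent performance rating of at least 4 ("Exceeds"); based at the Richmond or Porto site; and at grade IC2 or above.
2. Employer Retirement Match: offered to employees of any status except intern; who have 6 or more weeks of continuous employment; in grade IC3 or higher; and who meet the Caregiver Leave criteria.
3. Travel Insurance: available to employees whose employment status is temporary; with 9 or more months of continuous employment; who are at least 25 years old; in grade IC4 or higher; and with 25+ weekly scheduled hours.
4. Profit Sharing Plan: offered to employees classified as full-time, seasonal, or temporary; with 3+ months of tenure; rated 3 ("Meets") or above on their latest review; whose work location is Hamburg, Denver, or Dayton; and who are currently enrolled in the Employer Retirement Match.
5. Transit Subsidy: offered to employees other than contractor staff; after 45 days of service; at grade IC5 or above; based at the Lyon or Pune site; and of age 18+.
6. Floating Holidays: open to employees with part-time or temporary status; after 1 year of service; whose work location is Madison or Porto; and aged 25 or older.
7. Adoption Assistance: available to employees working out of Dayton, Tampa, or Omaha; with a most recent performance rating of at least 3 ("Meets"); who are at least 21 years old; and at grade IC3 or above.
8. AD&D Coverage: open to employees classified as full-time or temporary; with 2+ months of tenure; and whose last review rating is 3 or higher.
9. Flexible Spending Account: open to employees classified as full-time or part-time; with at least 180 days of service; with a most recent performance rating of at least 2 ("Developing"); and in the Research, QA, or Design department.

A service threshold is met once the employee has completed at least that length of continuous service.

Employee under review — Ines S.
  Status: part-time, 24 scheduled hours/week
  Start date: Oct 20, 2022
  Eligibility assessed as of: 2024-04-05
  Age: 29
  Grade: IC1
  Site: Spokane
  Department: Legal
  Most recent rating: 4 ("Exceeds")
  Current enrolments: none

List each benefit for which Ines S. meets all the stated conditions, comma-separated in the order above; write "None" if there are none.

Service from Oct 20, 2022 to 2024-04-05: 533 days.
Caregiver Leave — service 533 days < 2 years (≈730 days) ✗ → not eligible.
Employer Retirement Match — status part-time ✓ (not excluded); service 533 days ≥ 6 weeks (≈42 days) ✓; grade IC1 < IC3 ✗ → not eligible.
Travel Insurance — status part-time ✗ (requires temporary) → not eligible.
Profit Sharing Plan — status part-time ✗ (requires full-time, seasonal, or temporary) → not eligible.
Transit Subsidy — status part-time ✓ (not excluded); service 533 days ≥ 45 days ✓; grade IC1 < IC5 ✗ → not eligible.
Floating Holidays — status part-time ✓; service 533 days ≥ 1 year (≈365 days) ✓; site Spokane ✗ (not Madison or Porto) → not eligible.
Adoption Assistance — site Spokane ✗ (not Dayton, Tampa, or Omaha) → not eligible.
AD&D Coverage — status part-time ✗ (requires full-time or temporary) → not eligible.
Flexible Spending Account — status part-time ✓; service 533 days ≥ 180 days ✓; rating 4 ≥ 2 ✓; dept Legal ✗ → not eligible.

None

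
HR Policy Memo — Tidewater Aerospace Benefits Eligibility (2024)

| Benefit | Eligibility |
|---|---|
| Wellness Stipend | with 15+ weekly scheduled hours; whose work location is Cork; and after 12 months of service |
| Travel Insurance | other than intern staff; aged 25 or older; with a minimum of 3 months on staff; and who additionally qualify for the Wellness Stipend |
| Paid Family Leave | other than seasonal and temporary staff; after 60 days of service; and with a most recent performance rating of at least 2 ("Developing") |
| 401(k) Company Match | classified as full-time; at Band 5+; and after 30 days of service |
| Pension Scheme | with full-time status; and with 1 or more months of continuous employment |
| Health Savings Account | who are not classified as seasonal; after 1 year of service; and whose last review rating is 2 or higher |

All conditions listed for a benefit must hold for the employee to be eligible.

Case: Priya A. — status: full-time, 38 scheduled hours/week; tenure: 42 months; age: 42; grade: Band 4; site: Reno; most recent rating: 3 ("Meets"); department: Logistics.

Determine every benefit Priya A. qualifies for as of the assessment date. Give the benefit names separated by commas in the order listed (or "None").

Wellness Stipend — 38 hrs/wk ≥ 15 ✓; site Reno ✗ (not Cork) → not eligible.
Travel Insurance — status full-time ✓ (not excluded); age 42 ≥ 25 ✓; service 42 months ≥ 3 months ✓; not eligible for Wellness Stipend ✗ → not eligible.
Paid Family Leave — status full-time ✓ (not excluded); service 42 months ≥ 60 days ✓; rating 3 ≥ 2 ✓ → eligible.
401(k) Company Match — status full-time ✓; grade Band 4 < Band 5 ✗ → not eligible.
Pension Scheme — status full-time ✓; service 42 months ≥ 1 month ✓ → eligible.
Health Savings Account — status full-time ✓ (not excluded); service 42 months ≥ 1 year (≈365 days) ✓; rating 3 ≥ 2 ✓ → eligible.

Paid Family Leave, Pension Scheme, Health Savings Account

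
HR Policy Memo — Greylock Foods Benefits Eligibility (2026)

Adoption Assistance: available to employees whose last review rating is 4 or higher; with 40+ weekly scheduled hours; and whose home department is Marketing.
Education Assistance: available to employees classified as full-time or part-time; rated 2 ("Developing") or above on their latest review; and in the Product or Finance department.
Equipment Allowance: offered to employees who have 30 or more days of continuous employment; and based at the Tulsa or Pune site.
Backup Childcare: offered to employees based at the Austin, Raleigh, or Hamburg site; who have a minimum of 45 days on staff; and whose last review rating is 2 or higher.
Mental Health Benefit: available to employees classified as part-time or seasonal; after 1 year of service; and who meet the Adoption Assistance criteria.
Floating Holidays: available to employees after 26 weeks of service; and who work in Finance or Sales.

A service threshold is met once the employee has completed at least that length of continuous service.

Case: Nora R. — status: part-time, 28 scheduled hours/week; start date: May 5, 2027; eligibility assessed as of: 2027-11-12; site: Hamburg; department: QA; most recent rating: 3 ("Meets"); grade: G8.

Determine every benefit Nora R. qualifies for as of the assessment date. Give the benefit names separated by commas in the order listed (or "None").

Backup Childcare

Service from May 5, 2027 to 2027-11-12: 191 days.
Adoption Assistance — rating 3 < 4 ✗ → not eligible.
Education Assistance — status part-time ✓; rating 3 ≥ 2 ✓; dept QA ✗ → not eligible.
Equipment Allowance — service 191 days ≥ 30 days ✓; site Hamburg ✗ (not Tulsa or Pune) → not eligible.
Backup Childcare — site Hamburg ✓; service 191 days ≥ 45 days ✓; rating 3 ≥ 2 ✓ → eligible.
Mental Health Benefit — status part-time ✓; service 191 days < 1 year (≈365 days) ✗ → not eligible.
Floating Holidays — service 191 days ≥ 26 weeks (≈182 days) ✓; dept QA ✗ → not eligible.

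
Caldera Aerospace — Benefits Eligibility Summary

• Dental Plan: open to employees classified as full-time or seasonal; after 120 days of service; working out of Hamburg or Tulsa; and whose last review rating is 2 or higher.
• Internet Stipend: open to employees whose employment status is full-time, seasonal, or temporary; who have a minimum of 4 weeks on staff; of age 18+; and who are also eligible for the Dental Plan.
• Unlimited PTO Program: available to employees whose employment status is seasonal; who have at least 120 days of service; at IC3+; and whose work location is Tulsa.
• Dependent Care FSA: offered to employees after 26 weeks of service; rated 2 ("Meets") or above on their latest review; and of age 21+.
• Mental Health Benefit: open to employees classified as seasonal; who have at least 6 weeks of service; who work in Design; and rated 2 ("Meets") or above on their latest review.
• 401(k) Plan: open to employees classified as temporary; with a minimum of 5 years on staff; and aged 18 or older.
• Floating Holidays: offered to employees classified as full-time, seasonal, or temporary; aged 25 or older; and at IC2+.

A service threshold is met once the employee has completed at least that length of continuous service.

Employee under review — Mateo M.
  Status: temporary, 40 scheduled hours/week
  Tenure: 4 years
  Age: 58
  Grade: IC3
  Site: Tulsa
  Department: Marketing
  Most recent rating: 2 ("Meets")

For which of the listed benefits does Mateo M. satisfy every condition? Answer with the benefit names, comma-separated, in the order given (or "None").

Dependent Care FSA, Floating Holidays

Dental Plan — status temporary ✗ (requires full-time or seasonal) → not eligible.
Internet Stipend — status temporary ✓; service 4 years ≥ 4 weeks (≈28 days) ✓; age 58 ≥ 18 ✓; not eligible for Dental Plan ✗ → not eligible.
Unlimited PTO Program — status temporary ✗ (requires seasonal) → not eligible.
Dependent Care FSA — service 4 years ≥ 26 weeks (≈182 days) ✓; rating 2 ≥ 2 ✓; age 58 ≥ 21 ✓ → eligible.
Mental Health Benefit — status temporary ✗ (requires seasonal) → not eligible.
401(k) Plan — status temporary ✓; service 4 years < 5 years ✗ → not eligible.
Floating Holidays — status temporary ✓; age 58 ≥ 25 ✓; grade IC3 ≥ IC2 ✓ → eligible.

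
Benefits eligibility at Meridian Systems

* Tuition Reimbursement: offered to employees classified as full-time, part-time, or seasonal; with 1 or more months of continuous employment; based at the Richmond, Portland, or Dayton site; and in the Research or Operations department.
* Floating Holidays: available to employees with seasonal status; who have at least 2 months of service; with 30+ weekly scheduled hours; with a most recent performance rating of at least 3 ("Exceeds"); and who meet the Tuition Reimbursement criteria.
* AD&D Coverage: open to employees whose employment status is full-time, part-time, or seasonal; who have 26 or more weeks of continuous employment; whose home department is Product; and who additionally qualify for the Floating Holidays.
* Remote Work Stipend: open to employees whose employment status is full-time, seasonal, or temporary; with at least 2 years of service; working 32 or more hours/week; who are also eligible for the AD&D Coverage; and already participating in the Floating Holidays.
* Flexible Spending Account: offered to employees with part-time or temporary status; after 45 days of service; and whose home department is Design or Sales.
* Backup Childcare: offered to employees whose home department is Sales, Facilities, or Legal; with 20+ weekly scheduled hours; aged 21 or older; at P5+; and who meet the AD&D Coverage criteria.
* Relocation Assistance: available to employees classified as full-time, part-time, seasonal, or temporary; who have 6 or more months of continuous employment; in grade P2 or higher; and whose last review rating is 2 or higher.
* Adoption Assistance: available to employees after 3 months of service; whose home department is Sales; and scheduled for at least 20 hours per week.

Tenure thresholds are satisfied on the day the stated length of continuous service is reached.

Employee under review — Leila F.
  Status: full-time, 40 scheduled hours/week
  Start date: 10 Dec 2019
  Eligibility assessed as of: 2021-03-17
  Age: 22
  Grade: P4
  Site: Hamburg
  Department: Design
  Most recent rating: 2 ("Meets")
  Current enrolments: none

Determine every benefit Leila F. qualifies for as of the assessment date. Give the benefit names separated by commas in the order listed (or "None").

Service from 10 Dec 2019 to 2021-03-17: 463 days.
Tuition Reimbursement — status full-time ✓; service 463 days ≥ 1 month (≈30 days) ✓; site Hamburg ✗ (not Richmond, Portland, or Dayton) → not eligible.
Floating Holidays — status full-time ✗ (requires seasonal) → not eligible.
AD&D Coverage — status full-time ✓; service 463 days ≥ 26 weeks (≈182 days) ✓; dept Design ✗ → not eligible.
Remote Work Stipend — status full-time ✓; service 463 days < 2 years (≈730 days) ✗ → not eligible.
Flexible Spending Account — status full-time ✗ (requires part-time or temporary) → not eligible.
Backup Childcare — dept Design ✗ → not eligible.
Relocation Assistance — status full-time ✓; service 463 days ≥ 6 months (≈180 days) ✓; grade P4 ≥ P2 ✓; rating 2 ≥ 2 ✓ → eligible.
Adoption Assistance — service 463 days ≥ 3 months (≈90 days) ✓; dept Design ✗ → not eligible.

Relocation Assistance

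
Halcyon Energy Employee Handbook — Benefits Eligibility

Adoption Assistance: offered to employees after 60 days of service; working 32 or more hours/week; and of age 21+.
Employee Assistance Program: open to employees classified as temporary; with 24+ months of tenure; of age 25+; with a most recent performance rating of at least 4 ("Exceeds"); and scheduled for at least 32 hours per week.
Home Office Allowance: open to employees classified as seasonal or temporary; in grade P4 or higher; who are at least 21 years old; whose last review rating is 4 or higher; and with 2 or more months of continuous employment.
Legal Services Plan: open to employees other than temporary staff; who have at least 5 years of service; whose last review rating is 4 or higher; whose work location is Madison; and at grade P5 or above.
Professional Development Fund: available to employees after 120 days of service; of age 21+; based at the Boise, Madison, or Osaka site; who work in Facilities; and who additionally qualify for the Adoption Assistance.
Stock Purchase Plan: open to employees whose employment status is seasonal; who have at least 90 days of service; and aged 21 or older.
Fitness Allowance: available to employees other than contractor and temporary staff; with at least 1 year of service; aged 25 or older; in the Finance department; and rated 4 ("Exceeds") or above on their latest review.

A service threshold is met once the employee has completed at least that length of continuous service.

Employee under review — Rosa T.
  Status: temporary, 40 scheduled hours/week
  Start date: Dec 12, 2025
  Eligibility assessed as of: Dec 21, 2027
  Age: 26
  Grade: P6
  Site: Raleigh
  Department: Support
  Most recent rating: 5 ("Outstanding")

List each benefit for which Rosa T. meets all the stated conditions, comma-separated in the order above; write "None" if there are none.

Adoption Assistance, Employee Assistance Program, Home Office Allowance

Service from Dec 12, 2025 to Dec 21, 2027: 739 days.
Adoption Assistance — service 739 days ≥ 60 days ✓; 40 hrs/wk ≥ 32 ✓; age 26 ≥ 21 ✓ → eligible.
Employee Assistance Program — status temporary ✓; service 739 days ≥ 24 months (≈720 days) ✓; age 26 ≥ 25 ✓; rating 5 ≥ 4 ✓; 40 hrs/wk ≥ 32 ✓ → eligible.
Home Office Allowance — status temporary ✓; grade P6 ≥ P4 ✓; age 26 ≥ 21 ✓; rating 5 ≥ 4 ✓; service 739 days ≥ 2 months (≈60 days) ✓ → eligible.
Legal Services Plan — status temporary ✗ (excluded) → not eligible.
Professional Development Fund — service 739 days ≥ 120 days ✓; age 26 ≥ 21 ✓; site Raleigh ✗ (not Boise, Madison, or Osaka) → not eligible.
Stock Purchase Plan — status temporary ✗ (requires seasonal) → not eligible.
Fitness Allowance — status temporary ✗ (excluded) → not eligible.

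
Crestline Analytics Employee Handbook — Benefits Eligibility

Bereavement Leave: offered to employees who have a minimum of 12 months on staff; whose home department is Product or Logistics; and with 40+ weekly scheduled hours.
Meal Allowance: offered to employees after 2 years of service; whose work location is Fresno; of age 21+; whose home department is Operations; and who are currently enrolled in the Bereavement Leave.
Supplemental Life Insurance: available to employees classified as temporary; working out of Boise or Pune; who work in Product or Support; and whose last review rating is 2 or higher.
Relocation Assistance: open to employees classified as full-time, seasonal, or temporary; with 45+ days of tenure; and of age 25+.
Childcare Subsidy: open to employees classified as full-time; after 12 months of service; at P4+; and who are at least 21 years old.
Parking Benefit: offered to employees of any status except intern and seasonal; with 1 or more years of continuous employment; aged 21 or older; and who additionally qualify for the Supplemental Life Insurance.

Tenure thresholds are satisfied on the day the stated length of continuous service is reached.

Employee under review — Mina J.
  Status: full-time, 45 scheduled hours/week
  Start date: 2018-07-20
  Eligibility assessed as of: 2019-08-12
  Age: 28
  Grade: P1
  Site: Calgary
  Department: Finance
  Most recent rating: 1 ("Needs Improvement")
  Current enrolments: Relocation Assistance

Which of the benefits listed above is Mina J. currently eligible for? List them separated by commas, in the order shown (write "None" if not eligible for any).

Service from 2018-07-20 to 2019-08-12: 388 days.
Bereavement Leave — service 388 days ≥ 12 months (≈360 days) ✓; dept Finance ✗ → not eligible.
Meal Allowance — service 388 days < 2 years (≈730 days) ✗ → not eligible.
Supplemental Life Insurance — status full-time ✗ (requires temporary) → not eligible.
Relocation Assistance — status full-time ✓; service 388 days ≥ 45 days ✓; age 28 ≥ 25 ✓ → eligible.
Childcare Subsidy — status full-time ✓; service 388 days ≥ 12 months (≈360 days) ✓; grade P1 < P4 ✗ → not eligible.
Parking Benefit — status full-time ✓ (not excluded); service 388 days ≥ 1 year (≈365 days) ✓; age 28 ≥ 21 ✓; not eligible for Supplemental Life Insurance ✗ → not eligible.

Relocation Assistance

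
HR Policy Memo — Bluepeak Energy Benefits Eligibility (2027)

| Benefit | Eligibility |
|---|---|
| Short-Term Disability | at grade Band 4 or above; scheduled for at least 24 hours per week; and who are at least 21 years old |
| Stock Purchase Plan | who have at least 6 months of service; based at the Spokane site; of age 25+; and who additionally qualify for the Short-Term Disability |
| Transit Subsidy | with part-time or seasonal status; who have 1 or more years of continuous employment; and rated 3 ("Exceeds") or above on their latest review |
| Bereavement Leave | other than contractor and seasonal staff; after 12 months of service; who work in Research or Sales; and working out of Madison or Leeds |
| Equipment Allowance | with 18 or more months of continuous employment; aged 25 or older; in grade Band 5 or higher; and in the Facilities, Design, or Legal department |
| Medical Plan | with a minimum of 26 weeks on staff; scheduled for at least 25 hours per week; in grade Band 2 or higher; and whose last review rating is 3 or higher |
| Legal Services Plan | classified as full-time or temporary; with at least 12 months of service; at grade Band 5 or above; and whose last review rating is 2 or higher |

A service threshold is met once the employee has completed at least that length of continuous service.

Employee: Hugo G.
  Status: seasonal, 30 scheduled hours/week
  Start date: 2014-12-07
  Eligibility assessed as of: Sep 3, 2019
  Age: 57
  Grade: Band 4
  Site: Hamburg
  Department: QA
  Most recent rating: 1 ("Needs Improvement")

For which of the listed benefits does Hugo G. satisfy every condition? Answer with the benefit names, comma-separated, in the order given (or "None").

Short-Term Disability

Service from 2014-12-07 to Sep 3, 2019: 1731 days.
Short-Term Disability — grade Band 4 ≥ Band 4 ✓; 30 hrs/wk ≥ 24 ✓; age 57 ≥ 21 ✓ → eligible.
Stock Purchase Plan — service 1731 days ≥ 6 months (≈180 days) ✓; site Hamburg ✗ (not Spokane) → not eligible.
Transit Subsidy — status seasonal ✓; service 1731 days ≥ 1 year (≈365 days) ✓; rating 1 < 3 ✗ → not eligible.
Bereavement Leave — status seasonal ✗ (excluded) → not eligible.
Equipment Allowance — service 1731 days ≥ 18 months (≈540 days) ✓; age 57 ≥ 25 ✓; grade Band 4 < Band 5 ✗ → not eligible.
Medical Plan — service 1731 days ≥ 26 weeks (≈182 days) ✓; 30 hrs/wk ≥ 25 ✓; grade Band 4 ≥ Band 2 ✓; rating 1 < 3 ✗ → not eligible.
Legal Services Plan — status seasonal ✗ (requires full-time or temporary) → not eligible.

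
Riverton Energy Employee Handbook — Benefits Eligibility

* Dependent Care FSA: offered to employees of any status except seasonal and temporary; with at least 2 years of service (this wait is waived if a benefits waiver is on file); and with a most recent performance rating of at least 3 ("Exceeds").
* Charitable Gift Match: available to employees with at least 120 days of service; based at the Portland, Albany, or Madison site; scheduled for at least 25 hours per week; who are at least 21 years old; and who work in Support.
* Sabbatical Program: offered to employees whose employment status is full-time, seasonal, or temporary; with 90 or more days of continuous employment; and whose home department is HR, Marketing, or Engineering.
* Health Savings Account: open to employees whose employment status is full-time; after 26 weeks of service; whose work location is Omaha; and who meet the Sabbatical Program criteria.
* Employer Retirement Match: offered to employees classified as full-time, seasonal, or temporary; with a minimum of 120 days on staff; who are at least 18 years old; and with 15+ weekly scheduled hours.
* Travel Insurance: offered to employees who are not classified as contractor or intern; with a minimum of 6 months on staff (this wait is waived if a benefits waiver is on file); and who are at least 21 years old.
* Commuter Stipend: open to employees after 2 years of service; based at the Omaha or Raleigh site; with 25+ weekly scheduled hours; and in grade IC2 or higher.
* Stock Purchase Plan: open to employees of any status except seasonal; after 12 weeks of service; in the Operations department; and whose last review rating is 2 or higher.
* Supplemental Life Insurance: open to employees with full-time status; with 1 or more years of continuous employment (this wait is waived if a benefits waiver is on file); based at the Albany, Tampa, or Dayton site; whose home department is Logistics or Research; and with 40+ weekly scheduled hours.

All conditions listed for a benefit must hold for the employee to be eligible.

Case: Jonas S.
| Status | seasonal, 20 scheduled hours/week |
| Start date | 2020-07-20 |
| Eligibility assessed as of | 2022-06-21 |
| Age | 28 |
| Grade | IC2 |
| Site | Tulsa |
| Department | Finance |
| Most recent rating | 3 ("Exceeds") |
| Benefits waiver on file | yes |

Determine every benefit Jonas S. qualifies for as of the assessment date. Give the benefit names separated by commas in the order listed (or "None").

Employer Retirement Match, Travel Insurance

Service from 2020-07-20 to 2022-06-21: 701 days.
Dependent Care FSA — status seasonal ✗ (excluded) → not eligible.
Charitable Gift Match — service 701 days ≥ 120 days ✓; site Tulsa ✗ (not Portland, Albany, or Madison) → not eligible.
Sabbatical Program — status seasonal ✓; service 701 days ≥ 90 days ✓; dept Finance ✗ → not eligible.
Health Savings Account — status seasonal ✗ (requires full-time) → not eligible.
Employer Retirement Match — status seasonal ✓; service 701 days ≥ 120 days ✓; age 28 ≥ 18 ✓; 20 hrs/wk ≥ 15 ✓ → eligible.
Travel Insurance — status seasonal ✓ (not excluded); benefits waiver on file ✓; age 28 ≥ 21 ✓ → eligible.
Commuter Stipend — service 701 days < 2 years (≈730 days) ✗ → not eligible.
Stock Purchase Plan — status seasonal ✗ (excluded) → not eligible.
Supplemental Life Insurance — status seasonal ✗ (requires full-time) → not eligible.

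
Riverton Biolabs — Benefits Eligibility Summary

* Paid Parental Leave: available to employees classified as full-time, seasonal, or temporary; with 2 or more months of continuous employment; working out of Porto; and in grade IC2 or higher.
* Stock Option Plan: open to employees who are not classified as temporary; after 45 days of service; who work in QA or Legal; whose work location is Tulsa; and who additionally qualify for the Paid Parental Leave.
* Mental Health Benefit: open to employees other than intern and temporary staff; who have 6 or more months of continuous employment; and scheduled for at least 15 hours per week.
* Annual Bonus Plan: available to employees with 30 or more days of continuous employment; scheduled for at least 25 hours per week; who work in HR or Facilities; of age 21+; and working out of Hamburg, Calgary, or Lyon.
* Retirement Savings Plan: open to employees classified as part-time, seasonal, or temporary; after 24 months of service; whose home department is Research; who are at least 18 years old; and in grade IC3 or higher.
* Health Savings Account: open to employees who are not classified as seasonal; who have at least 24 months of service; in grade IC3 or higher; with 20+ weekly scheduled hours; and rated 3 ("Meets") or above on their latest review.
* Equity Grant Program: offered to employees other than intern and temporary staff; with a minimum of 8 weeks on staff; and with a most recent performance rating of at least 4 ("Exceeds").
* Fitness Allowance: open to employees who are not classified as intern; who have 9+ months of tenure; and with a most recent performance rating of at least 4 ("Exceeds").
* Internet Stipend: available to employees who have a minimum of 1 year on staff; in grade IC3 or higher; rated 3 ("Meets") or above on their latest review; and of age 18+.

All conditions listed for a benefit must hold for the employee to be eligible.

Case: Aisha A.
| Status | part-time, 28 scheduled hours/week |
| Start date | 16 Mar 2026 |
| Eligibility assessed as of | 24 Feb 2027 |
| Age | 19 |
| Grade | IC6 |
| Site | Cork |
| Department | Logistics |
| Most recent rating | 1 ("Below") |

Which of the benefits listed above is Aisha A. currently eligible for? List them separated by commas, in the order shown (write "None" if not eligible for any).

Mental Health Benefit

Service from 16 Mar 2026 to 24 Feb 2027: 345 days.
Paid Parental Leave — status part-time ✗ (requires full-time, seasonal, or temporary) → not eligible.
Stock Option Plan — status part-time ✓ (not excluded); service 345 days ≥ 45 days ✓; dept Logistics ✗ → not eligible.
Mental Health Benefit — status part-time ✓ (not excluded); service 345 days ≥ 6 months (≈180 days) ✓; 28 hrs/wk ≥ 15 ✓ → eligible.
Annual Bonus Plan — service 345 days ≥ 30 days ✓; 28 hrs/wk ≥ 25 ✓; dept Logistics ✗ → not eligible.
Retirement Savings Plan — status part-time ✓; service 345 days < 24 months (≈720 days) ✗ → not eligible.
Health Savings Account — status part-time ✓ (not excluded); service 345 days < 24 months (≈720 days) ✗ → not eligible.
Equity Grant Program — status part-time ✓ (not excluded); service 345 days ≥ 8 weeks (≈56 days) ✓; rating 1 < 4 ✗ → not eligible.
Fitness Allowance — status part-time ✓ (not excluded); service 345 days ≥ 9 months (≈270 days) ✓; rating 1 < 4 ✗ → not eligible.
Internet Stipend — service 345 days < 1 year (≈365 days) ✗ → not eligible.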